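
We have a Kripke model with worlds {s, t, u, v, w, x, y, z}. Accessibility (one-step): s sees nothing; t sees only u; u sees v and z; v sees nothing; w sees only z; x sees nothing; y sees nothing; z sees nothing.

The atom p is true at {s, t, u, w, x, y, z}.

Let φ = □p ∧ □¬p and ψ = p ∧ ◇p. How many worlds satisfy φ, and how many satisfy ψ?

For □p ∧ □¬p:
s: □p is T, □¬p is T. ✓
t: □p is T, □¬p is F. ✗
u: □p is F, □¬p is F. ✗
v: □p is T, □¬p is T. ✓
w: □p is T, □¬p is F. ✗
x: □p is T, □¬p is T. ✓
y: □p is T, □¬p is T. ✓
z: □p is T, □¬p is T. ✓
— 5 worlds.
For p ∧ ◇p:
s: p is T, ◇p is F. ✗
t: p is T, ◇p is T. ✓
u: p is T, ◇p is T. ✓
v: p is F, ◇p is F. ✗
w: p is T, ◇p is T. ✓
x: p is T, ◇p is F. ✗
y: p is T, ◇p is F. ✗
z: p is T, ◇p is F. ✗
— 3 worlds.

5 and 3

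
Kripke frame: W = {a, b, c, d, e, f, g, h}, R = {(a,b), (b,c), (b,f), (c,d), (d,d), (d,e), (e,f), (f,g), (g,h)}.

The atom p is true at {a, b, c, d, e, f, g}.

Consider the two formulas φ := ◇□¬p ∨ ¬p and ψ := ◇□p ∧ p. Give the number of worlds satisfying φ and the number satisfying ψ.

For ◇□¬p ∨ ¬p:
a: ◇□¬p is F, ¬p is F. ✗
b: ◇□¬p is F, ¬p is F. ✗
c: ◇□¬p is F, ¬p is F. ✗
d: ◇□¬p is F, ¬p is F. ✗
e: ◇□¬p is F, ¬p is F. ✗
f: ◇□¬p is T, ¬p is F. ✓
g: ◇□¬p is T, ¬p is F. ✓
h: ◇□¬p is F, ¬p is T. ✓
— 3 worlds.
For ◇□p ∧ p:
a: ◇□p is T, p is T. ✓
b: ◇□p is T, p is T. ✓
c: ◇□p is T, p is T. ✓
d: ◇□p is T, p is T. ✓
e: ◇□p is T, p is T. ✓
f: ◇□p is F, p is T. ✗
g: ◇□p is T, p is T. ✓
h: ◇□p is F, p is F. ✗
— 6 worlds.

3 and 6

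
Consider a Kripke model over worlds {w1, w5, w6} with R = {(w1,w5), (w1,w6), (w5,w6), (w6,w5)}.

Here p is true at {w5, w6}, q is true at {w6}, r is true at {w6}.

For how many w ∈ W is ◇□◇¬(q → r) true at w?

w1: successors {w5, w6}; □◇¬(q → r) there: w5:F, w6:F. ✗
w5: successors {w6}; □◇¬(q → r) there: w6:F. ✗
w6: successors {w5}; □◇¬(q → r) there: w5:F. ✗
Satisfying worlds: ∅.

0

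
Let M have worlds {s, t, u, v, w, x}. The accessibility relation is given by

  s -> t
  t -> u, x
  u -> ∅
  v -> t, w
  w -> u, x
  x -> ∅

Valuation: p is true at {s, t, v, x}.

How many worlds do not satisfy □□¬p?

s: successors {t}; □¬p there: t:F. ✗
t: successors {u, x}; □¬p there: u:T, x:T. ✓
u: no successors, so □□¬p holds vacuously. ✓
v: successors {t, w}; □¬p there: t:F, w:F. ✗
w: successors {u, x}; □¬p there: u:T, x:T. ✓
x: no successors, so □□¬p holds vacuously. ✓
Satisfying worlds: {t, u, w, x}.
So □□¬p fails at the other 2 worlds.

2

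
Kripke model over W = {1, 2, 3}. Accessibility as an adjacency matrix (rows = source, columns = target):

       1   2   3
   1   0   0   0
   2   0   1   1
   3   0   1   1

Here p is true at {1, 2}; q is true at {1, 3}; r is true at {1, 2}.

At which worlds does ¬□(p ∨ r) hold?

1: □(p ∨ r) is T. ✗
2: □(p ∨ r) is F. ✓
3: □(p ∨ r) is F. ✓

{2, 3}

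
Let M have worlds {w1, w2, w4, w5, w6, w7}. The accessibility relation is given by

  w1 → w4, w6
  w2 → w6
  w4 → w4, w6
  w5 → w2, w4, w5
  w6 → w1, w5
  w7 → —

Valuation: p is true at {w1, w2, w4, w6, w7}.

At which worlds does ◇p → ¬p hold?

{w5, w7}

w1: ◇p is T, ¬p is F. ✗
w2: ◇p is T, ¬p is F. ✗
w4: ◇p is T, ¬p is F. ✗
w5: ◇p is T, ¬p is T. ✓
w6: ◇p is T, ¬p is F. ✗
w7: ◇p is F, ¬p is F. ✓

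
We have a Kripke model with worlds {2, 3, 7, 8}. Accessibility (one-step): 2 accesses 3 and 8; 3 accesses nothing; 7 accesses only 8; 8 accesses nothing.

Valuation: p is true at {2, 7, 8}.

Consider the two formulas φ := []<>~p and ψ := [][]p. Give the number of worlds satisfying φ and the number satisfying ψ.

2 and 4

For []<>~p:
2: successors {3, 8}; <>~p there: 3:F, 8:F. ✗
3: no successors, so []<>~p holds vacuously. ✓
7: successors {8}; <>~p there: 8:F. ✗
8: no successors, so []<>~p holds vacuously. ✓
— 2 worlds.
For [][]p:
2: successors {3, 8}; []p there: 3:T, 8:T. ✓
3: no successors, so [][]p holds vacuously. ✓
7: successors {8}; []p there: 8:T. ✓
8: no successors, so [][]p holds vacuously. ✓
— 4 worlds.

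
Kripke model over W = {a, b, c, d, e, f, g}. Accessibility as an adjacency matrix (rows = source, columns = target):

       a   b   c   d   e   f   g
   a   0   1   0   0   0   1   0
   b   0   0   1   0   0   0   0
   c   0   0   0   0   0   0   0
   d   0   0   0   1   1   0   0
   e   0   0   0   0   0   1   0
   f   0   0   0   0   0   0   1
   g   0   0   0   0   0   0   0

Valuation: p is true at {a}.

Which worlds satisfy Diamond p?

a: successors {b, f}; p there: b:F, f:F. ✗
b: successors {c}; p there: c:F. ✗
c: no successors, so Diamond p fails. ✗
d: successors {d, e}; p there: d:F, e:F. ✗
e: successors {f}; p there: f:F. ✗
f: successors {g}; p there: g:F. ✗
g: no successors, so Diamond p fails. ✗

∅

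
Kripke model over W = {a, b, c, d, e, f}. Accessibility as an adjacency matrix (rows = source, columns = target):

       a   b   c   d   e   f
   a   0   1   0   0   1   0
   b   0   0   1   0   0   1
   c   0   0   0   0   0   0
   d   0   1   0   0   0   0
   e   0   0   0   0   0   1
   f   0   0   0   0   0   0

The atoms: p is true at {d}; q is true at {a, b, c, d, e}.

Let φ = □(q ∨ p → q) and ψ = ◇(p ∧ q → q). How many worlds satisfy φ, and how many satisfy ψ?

6 and 4

For □(q ∨ p → q):
a: successors {b, e}; q ∨ p → q there: b:T, e:T. ✓
b: successors {c, f}; q ∨ p → q there: c:T, f:T. ✓
c: no successors, so □(q ∨ p → q) holds vacuously. ✓
d: successors {b}; q ∨ p → q there: b:T. ✓
e: successors {f}; q ∨ p → q there: f:T. ✓
f: no successors, so □(q ∨ p → q) holds vacuously. ✓
— 6 worlds.
For ◇(p ∧ q → q):
a: successors {b, e}; p ∧ q → q there: b:T, e:T. ✓
b: successors {c, f}; p ∧ q → q there: c:T, f:T. ✓
c: no successors, so ◇(p ∧ q → q) fails. ✗
d: successors {b}; p ∧ q → q there: b:T. ✓
e: successors {f}; p ∧ q → q there: f:T. ✓
f: no successors, so ◇(p ∧ q → q) fails. ✗
— 4 worlds.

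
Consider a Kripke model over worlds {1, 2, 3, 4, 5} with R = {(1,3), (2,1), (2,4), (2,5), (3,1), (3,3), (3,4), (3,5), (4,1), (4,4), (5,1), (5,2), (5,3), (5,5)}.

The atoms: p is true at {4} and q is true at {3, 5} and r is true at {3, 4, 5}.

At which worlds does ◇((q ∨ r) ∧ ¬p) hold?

1: successors {3}; (q ∨ r) ∧ ¬p there: 3:T. ✓
2: successors {1, 4, 5}; (q ∨ r) ∧ ¬p there: 1:F, 4:F, 5:T. ✓
3: successors {1, 3, 4, 5}; (q ∨ r) ∧ ¬p there: 1:F, 3:T, 4:F, 5:T. ✓
4: successors {1, 4}; (q ∨ r) ∧ ¬p there: 1:F, 4:F. ✗
5: successors {1, 2, 3, 5}; (q ∨ r) ∧ ¬p there: 1:F, 2:F, 3:T, 5:T. ✓

{1, 2, 3, 5}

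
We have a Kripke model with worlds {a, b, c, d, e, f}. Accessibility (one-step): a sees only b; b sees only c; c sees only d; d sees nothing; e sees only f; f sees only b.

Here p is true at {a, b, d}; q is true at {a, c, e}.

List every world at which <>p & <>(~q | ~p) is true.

a: <>p is T, <>(~q | ~p) is T. ✓
b: <>p is F, <>(~q | ~p) is T. ✗
c: <>p is T, <>(~q | ~p) is T. ✓
d: <>p is F, <>(~q | ~p) is F. ✗
e: <>p is F, <>(~q | ~p) is T. ✗
f: <>p is T, <>(~q | ~p) is T. ✓

{a, c, f}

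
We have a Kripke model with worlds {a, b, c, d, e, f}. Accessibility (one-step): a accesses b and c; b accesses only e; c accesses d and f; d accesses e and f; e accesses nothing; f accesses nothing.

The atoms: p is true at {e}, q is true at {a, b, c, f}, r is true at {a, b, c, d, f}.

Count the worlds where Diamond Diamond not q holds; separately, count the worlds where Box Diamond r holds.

For Diamond Diamond not q:
a: successors {b, c}; Diamond not q there: b:T, c:T. ✓
b: successors {e}; Diamond not q there: e:F. ✗
c: successors {d, f}; Diamond not q there: d:T, f:F. ✓
d: successors {e, f}; Diamond not q there: e:F, f:F. ✗
e: no successors, so Diamond Diamond not q fails. ✗
f: no successors, so Diamond Diamond not q fails. ✗
— 2 worlds.
For Box Diamond r:
a: successors {b, c}; Diamond r there: b:F, c:T. ✗
b: successors {e}; Diamond r there: e:F. ✗
c: successors {d, f}; Diamond r there: d:T, f:F. ✗
d: successors {e, f}; Diamond r there: e:F, f:F. ✗
e: no successors, so Box Diamond r holds vacuously. ✓
f: no successors, so Box Diamond r holds vacuously. ✓
— 2 worlds.

2 and 2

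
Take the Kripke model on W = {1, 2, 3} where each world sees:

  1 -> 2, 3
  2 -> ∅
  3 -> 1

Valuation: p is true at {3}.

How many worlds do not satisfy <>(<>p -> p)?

1: successors {2, 3}; <>p -> p there: 2:T, 3:T. ✓
2: no successors, so <>(<>p -> p) fails. ✗
3: successors {1}; <>p -> p there: 1:F. ✗
Satisfying worlds: {1}.
So <>(<>p -> p) fails at the other 2 worlds.

2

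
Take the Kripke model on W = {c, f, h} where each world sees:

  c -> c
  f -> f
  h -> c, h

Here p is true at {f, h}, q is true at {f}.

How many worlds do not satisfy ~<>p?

c: <>p is F. ✓
f: <>p is T. ✗
h: <>p is T. ✗
Satisfying worlds: {c}.
So ~<>p fails at the other 2 worlds.

2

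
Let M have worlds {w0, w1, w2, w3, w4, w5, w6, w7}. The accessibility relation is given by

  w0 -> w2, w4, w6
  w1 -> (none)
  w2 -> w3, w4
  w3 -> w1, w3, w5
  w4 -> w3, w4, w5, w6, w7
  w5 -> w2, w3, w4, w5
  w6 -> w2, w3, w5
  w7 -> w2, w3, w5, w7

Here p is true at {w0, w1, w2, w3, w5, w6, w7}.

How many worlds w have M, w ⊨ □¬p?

w0: successors {w2, w4, w6}; ¬p there: w2:F, w4:T, w6:F. ✗
w1: no successors, so □¬p holds vacuously. ✓
w2: successors {w3, w4}; ¬p there: w3:F, w4:T. ✗
w3: successors {w1, w3, w5}; ¬p there: w1:F, w3:F, w5:F. ✗
w4: successors {w3, w4, w5, w6, w7}; ¬p there: w3:F, w4:T, w5:F, w6:F, w7:F. ✗
w5: successors {w2, w3, w4, w5}; ¬p there: w2:F, w3:F, w4:T, w5:F. ✗
w6: successors {w2, w3, w5}; ¬p there: w2:F, w3:F, w5:F. ✗
w7: successors {w2, w3, w5, w7}; ¬p there: w2:F, w3:F, w5:F, w7:F. ✗
Satisfying worlds: {w1}.

1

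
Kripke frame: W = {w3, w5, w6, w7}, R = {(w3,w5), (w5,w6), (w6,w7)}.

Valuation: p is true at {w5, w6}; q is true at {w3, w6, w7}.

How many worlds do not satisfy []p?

1

w3: successors {w5}; p there: w5:T. ✓
w5: successors {w6}; p there: w6:T. ✓
w6: successors {w7}; p there: w7:F. ✗
w7: no successors, so []p holds vacuously. ✓
Satisfying worlds: {w3, w5, w7}.
So []p fails at the other 1 world.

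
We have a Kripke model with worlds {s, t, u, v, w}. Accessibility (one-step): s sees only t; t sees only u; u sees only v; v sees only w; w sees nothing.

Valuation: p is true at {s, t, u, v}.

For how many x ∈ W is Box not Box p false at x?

s: successors {t}; not Box p there: t:F. ✗
t: successors {u}; not Box p there: u:F. ✗
u: successors {v}; not Box p there: v:T. ✓
v: successors {w}; not Box p there: w:F. ✗
w: no successors, so Box not Box p holds vacuously. ✓
Satisfying worlds: {u, w}.
So Box not Box p fails at the other 3 worlds.

3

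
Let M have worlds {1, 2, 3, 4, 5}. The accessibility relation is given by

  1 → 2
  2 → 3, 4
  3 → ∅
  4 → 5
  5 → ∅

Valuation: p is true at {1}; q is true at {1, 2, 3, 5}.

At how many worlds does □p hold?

1: successors {2}; p there: 2:F. ✗
2: successors {3, 4}; p there: 3:F, 4:F. ✗
3: no successors, so □p holds vacuously. ✓
4: successors {5}; p there: 5:F. ✗
5: no successors, so □p holds vacuously. ✓
Satisfying worlds: {3, 5}.

2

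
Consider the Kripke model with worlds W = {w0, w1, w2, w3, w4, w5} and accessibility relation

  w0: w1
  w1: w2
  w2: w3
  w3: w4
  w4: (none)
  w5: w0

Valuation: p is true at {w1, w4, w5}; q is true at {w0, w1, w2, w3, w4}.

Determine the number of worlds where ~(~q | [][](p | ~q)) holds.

2

w0: ~q | [][](p | ~q) is F. ✓
w1: ~q | [][](p | ~q) is F. ✓
w2: ~q | [][](p | ~q) is T. ✗
w3: ~q | [][](p | ~q) is T. ✗
w4: ~q | [][](p | ~q) is T. ✗
w5: ~q | [][](p | ~q) is T. ✗
Satisfying worlds: {w0, w1}.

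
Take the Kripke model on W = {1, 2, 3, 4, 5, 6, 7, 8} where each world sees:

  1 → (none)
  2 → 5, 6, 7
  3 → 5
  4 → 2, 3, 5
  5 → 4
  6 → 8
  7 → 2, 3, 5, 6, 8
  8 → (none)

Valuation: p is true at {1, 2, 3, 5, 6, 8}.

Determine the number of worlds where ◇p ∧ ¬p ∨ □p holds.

6

1: ◇p ∧ ¬p is F, □p is T. ✓
2: ◇p ∧ ¬p is F, □p is F. ✗
3: ◇p ∧ ¬p is F, □p is T. ✓
4: ◇p ∧ ¬p is T, □p is T. ✓
5: ◇p ∧ ¬p is F, □p is F. ✗
6: ◇p ∧ ¬p is F, □p is T. ✓
7: ◇p ∧ ¬p is T, □p is T. ✓
8: ◇p ∧ ¬p is F, □p is T. ✓
Satisfying worlds: {1, 3, 4, 6, 7, 8}.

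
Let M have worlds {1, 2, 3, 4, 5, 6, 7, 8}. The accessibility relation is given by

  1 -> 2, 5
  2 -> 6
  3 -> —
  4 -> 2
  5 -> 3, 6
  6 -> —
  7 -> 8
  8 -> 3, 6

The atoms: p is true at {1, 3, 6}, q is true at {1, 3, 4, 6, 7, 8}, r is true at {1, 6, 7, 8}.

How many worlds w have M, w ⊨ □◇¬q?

1: successors {2, 5}; ◇¬q there: 2:F, 5:F. ✗
2: successors {6}; ◇¬q there: 6:F. ✗
3: no successors, so □◇¬q holds vacuously. ✓
4: successors {2}; ◇¬q there: 2:F. ✗
5: successors {3, 6}; ◇¬q there: 3:F, 6:F. ✗
6: no successors, so □◇¬q holds vacuously. ✓
7: successors {8}; ◇¬q there: 8:F. ✗
8: successors {3, 6}; ◇¬q there: 3:F, 6:F. ✗
Satisfying worlds: {3, 6}.

2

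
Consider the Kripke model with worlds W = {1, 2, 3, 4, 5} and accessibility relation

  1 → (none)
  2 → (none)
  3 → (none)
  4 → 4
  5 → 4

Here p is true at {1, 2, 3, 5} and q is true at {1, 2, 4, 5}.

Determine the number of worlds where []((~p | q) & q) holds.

5

1: no successors, so []((~p | q) & q) holds vacuously. ✓
2: no successors, so []((~p | q) & q) holds vacuously. ✓
3: no successors, so []((~p | q) & q) holds vacuously. ✓
4: successors {4}; (~p | q) & q there: 4:T. ✓
5: successors {4}; (~p | q) & q there: 4:T. ✓
Satisfying worlds: {1, 2, 3, 4, 5}.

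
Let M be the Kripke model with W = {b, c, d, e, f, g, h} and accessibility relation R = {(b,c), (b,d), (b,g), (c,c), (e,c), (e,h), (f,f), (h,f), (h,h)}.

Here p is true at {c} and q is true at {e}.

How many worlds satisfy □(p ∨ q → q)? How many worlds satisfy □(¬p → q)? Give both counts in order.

For □(p ∨ q → q):
b: successors {c, d, g}; p ∨ q → q there: c:F, d:T, g:T. ✗
c: successors {c}; p ∨ q → q there: c:F. ✗
d: no successors, so □(p ∨ q → q) holds vacuously. ✓
e: successors {c, h}; p ∨ q → q there: c:F, h:T. ✗
f: successors {f}; p ∨ q → q there: f:T. ✓
g: no successors, so □(p ∨ q → q) holds vacuously. ✓
h: successors {f, h}; p ∨ q → q there: f:T, h:T. ✓
— 4 worlds.
For □(¬p → q):
b: successors {c, d, g}; ¬p → q there: c:T, d:F, g:F. ✗
c: successors {c}; ¬p → q there: c:T. ✓
d: no successors, so □(¬p → q) holds vacuously. ✓
e: successors {c, h}; ¬p → q there: c:T, h:F. ✗
f: successors {f}; ¬p → q there: f:F. ✗
g: no successors, so □(¬p → q) holds vacuously. ✓
h: successors {f, h}; ¬p → q there: f:F, h:F. ✗
— 3 worlds.

4 and 3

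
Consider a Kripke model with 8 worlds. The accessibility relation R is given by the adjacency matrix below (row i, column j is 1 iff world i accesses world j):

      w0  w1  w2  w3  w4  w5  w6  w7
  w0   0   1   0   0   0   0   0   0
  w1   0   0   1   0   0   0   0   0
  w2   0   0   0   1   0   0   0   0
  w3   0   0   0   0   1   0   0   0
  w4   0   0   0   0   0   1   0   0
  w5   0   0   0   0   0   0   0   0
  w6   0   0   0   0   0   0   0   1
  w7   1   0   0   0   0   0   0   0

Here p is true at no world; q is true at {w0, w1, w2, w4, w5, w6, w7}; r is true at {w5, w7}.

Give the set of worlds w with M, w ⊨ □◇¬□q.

{w0, w5}

w0: successors {w1}; ◇¬□q there: w1:T. ✓
w1: successors {w2}; ◇¬□q there: w2:F. ✗
w2: successors {w3}; ◇¬□q there: w3:F. ✗
w3: successors {w4}; ◇¬□q there: w4:F. ✗
w4: successors {w5}; ◇¬□q there: w5:F. ✗
w5: no successors, so □◇¬□q holds vacuously. ✓
w6: successors {w7}; ◇¬□q there: w7:F. ✗
w7: successors {w0}; ◇¬□q there: w0:F. ✗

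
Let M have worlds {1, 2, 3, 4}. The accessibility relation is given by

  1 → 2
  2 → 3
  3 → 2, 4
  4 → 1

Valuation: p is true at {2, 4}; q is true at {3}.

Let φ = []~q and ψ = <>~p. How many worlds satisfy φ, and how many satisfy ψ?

For []~q:
1: successors {2}; ~q there: 2:T. ✓
2: successors {3}; ~q there: 3:F. ✗
3: successors {2, 4}; ~q there: 2:T, 4:T. ✓
4: successors {1}; ~q there: 1:T. ✓
— 3 worlds.
For <>~p:
1: successors {2}; ~p there: 2:F. ✗
2: successors {3}; ~p there: 3:T. ✓
3: successors {2, 4}; ~p there: 2:F, 4:F. ✗
4: successors {1}; ~p there: 1:T. ✓
— 2 worlds.

3 and 2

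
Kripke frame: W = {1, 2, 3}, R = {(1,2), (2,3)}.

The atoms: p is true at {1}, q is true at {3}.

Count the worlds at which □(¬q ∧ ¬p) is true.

1: successors {2}; ¬q ∧ ¬p there: 2:T. ✓
2: successors {3}; ¬q ∧ ¬p there: 3:F. ✗
3: no successors, so □(¬q ∧ ¬p) holds vacuously. ✓
Satisfying worlds: {1, 3}.

2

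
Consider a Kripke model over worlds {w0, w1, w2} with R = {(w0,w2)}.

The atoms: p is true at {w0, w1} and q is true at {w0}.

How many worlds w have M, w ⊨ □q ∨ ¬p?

w0: □q is F, ¬p is F. ✗
w1: □q is T, ¬p is F. ✓
w2: □q is T, ¬p is T. ✓
Satisfying worlds: {w1, w2}.

2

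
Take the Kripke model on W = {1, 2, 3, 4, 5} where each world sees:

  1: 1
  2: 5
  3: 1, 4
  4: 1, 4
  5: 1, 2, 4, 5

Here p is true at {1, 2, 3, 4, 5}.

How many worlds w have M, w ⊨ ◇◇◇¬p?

0

1: successors {1}; ◇◇¬p there: 1:F. ✗
2: successors {5}; ◇◇¬p there: 5:F. ✗
3: successors {1, 4}; ◇◇¬p there: 1:F, 4:F. ✗
4: successors {1, 4}; ◇◇¬p there: 1:F, 4:F. ✗
5: successors {1, 2, 4, 5}; ◇◇¬p there: 1:F, 2:F, 4:F, 5:F. ✗
Satisfying worlds: ∅.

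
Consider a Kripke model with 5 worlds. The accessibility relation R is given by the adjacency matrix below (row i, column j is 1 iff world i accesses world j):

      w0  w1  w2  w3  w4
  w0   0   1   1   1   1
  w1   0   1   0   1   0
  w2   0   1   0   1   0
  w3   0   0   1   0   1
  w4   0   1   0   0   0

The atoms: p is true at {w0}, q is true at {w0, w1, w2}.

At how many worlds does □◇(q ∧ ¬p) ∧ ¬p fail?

w0: □◇(q ∧ ¬p) is T, ¬p is F. ✗
w1: □◇(q ∧ ¬p) is T, ¬p is T. ✓
w2: □◇(q ∧ ¬p) is T, ¬p is T. ✓
w3: □◇(q ∧ ¬p) is T, ¬p is T. ✓
w4: □◇(q ∧ ¬p) is T, ¬p is T. ✓
Satisfying worlds: {w1, w2, w3, w4}.
So □◇(q ∧ ¬p) ∧ ¬p fails at the other 1 world.

1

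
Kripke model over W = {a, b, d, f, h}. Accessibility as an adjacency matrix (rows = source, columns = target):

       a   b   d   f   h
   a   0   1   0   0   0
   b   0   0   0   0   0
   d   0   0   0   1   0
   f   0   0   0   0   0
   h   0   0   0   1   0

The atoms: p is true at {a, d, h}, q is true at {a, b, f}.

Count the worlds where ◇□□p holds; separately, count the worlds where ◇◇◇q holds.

For ◇□□p:
a: successors {b}; □□p there: b:T. ✓
b: no successors, so ◇□□p fails. ✗
d: successors {f}; □□p there: f:T. ✓
f: no successors, so ◇□□p fails. ✗
h: successors {f}; □□p there: f:T. ✓
— 3 worlds.
For ◇◇◇q:
a: successors {b}; ◇◇q there: b:F. ✗
b: no successors, so ◇◇◇q fails. ✗
d: successors {f}; ◇◇q there: f:F. ✗
f: no successors, so ◇◇◇q fails. ✗
h: successors {f}; ◇◇q there: f:F. ✗
— 0 worlds.

3 and 0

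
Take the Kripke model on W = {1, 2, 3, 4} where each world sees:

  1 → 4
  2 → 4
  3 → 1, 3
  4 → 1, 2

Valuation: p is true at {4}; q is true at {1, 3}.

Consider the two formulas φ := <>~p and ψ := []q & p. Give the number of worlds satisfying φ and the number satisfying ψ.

For <>~p:
1: successors {4}; ~p there: 4:F. ✗
2: successors {4}; ~p there: 4:F. ✗
3: successors {1, 3}; ~p there: 1:T, 3:T. ✓
4: successors {1, 2}; ~p there: 1:T, 2:T. ✓
— 2 worlds.
For []q & p:
1: []q is F, p is F. ✗
2: []q is F, p is F. ✗
3: []q is T, p is F. ✗
4: []q is F, p is T. ✗
— 0 worlds.

2 and 0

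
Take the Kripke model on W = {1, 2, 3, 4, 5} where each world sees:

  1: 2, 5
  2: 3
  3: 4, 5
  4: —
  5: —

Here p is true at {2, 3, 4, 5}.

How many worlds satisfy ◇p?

1: successors {2, 5}; p there: 2:T, 5:T. ✓
2: successors {3}; p there: 3:T. ✓
3: successors {4, 5}; p there: 4:T, 5:T. ✓
4: no successors, so ◇p fails. ✗
5: no successors, so ◇p fails. ✗
Satisfying worlds: {1, 2, 3}.

3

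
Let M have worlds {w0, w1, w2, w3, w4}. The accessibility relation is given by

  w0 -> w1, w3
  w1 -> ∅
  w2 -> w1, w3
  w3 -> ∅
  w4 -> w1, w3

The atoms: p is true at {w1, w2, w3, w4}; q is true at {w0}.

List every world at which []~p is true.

w0: successors {w1, w3}; ~p there: w1:F, w3:F. ✗
w1: no successors, so []~p holds vacuously. ✓
w2: successors {w1, w3}; ~p there: w1:F, w3:F. ✗
w3: no successors, so []~p holds vacuously. ✓
w4: successors {w1, w3}; ~p there: w1:F, w3:F. ✗

{w1, w3}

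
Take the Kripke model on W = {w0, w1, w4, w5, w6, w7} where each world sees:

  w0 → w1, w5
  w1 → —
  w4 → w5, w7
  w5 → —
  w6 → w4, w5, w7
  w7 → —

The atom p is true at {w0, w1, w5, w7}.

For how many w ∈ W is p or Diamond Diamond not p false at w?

2

w0: p is T, Diamond Diamond not p is F. ✓
w1: p is T, Diamond Diamond not p is F. ✓
w4: p is F, Diamond Diamond not p is F. ✗
w5: p is T, Diamond Diamond not p is F. ✓
w6: p is F, Diamond Diamond not p is F. ✗
w7: p is T, Diamond Diamond not p is F. ✓
Satisfying worlds: {w0, w1, w5, w7}.
So p or Diamond Diamond not p fails at the other 2 worlds.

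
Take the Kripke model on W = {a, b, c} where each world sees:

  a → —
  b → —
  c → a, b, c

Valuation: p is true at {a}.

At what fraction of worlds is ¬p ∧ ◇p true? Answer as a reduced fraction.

a: ¬p is F, ◇p is F. ✗
b: ¬p is T, ◇p is F. ✗
c: ¬p is T, ◇p is T. ✓
That's 1 of 3 worlds, so 1/3.

1/3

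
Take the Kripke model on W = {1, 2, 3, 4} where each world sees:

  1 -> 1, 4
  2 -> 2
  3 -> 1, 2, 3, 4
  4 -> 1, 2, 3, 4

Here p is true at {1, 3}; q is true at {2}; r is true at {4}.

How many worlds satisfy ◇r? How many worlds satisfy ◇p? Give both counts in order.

For ◇r:
1: successors {1, 4}; r there: 1:F, 4:T. ✓
2: successors {2}; r there: 2:F. ✗
3: successors {1, 2, 3, 4}; r there: 1:F, 2:F, 3:F, 4:T. ✓
4: successors {1, 2, 3, 4}; r there: 1:F, 2:F, 3:F, 4:T. ✓
— 3 worlds.
For ◇p:
1: successors {1, 4}; p there: 1:T, 4:F. ✓
2: successors {2}; p there: 2:F. ✗
3: successors {1, 2, 3, 4}; p there: 1:T, 2:F, 3:T, 4:F. ✓
4: successors {1, 2, 3, 4}; p there: 1:T, 2:F, 3:T, 4:F. ✓
— 3 worlds.

3 and 3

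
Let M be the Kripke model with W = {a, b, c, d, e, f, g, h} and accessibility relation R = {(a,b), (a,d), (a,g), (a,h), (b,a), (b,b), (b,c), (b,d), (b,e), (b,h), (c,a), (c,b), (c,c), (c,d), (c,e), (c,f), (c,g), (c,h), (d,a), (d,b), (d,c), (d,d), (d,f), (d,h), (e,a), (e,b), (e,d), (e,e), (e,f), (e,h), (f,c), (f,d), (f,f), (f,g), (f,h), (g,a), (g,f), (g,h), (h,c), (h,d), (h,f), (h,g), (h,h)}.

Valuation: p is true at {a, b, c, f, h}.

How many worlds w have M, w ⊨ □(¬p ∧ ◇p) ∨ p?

5

a: □(¬p ∧ ◇p) is F, p is T. ✓
b: □(¬p ∧ ◇p) is F, p is T. ✓
c: □(¬p ∧ ◇p) is F, p is T. ✓
d: □(¬p ∧ ◇p) is F, p is F. ✗
e: □(¬p ∧ ◇p) is F, p is F. ✗
f: □(¬p ∧ ◇p) is F, p is T. ✓
g: □(¬p ∧ ◇p) is F, p is F. ✗
h: □(¬p ∧ ◇p) is F, p is T. ✓
Satisfying worlds: {a, b, c, f, h}.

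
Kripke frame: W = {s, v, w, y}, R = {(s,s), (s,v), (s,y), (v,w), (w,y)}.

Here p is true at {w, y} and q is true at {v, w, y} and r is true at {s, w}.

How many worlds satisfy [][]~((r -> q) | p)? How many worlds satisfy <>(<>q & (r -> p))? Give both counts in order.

2 and 2

For [][]~((r -> q) | p):
s: successors {s, v, y}; []~((r -> q) | p) there: s:F, v:F, y:T. ✗
v: successors {w}; []~((r -> q) | p) there: w:F. ✗
w: successors {y}; []~((r -> q) | p) there: y:T. ✓
y: no successors, so [][]~((r -> q) | p) holds vacuously. ✓
— 2 worlds.
For <>(<>q & (r -> p)):
s: successors {s, v, y}; <>q & (r -> p) there: s:F, v:T, y:F. ✓
v: successors {w}; <>q & (r -> p) there: w:T. ✓
w: successors {y}; <>q & (r -> p) there: y:F. ✗
y: no successors, so <>(<>q & (r -> p)) fails. ✗
— 2 worlds.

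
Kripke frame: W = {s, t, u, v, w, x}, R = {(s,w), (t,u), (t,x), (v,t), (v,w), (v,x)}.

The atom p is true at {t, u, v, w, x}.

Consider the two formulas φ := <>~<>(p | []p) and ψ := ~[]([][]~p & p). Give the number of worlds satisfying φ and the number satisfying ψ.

For <>~<>(p | []p):
s: successors {w}; ~<>(p | []p) there: w:T. ✓
t: successors {u, x}; ~<>(p | []p) there: u:T, x:T. ✓
u: no successors, so <>~<>(p | []p) fails. ✗
v: successors {t, w, x}; ~<>(p | []p) there: t:F, w:T, x:T. ✓
w: no successors, so <>~<>(p | []p) fails. ✗
x: no successors, so <>~<>(p | []p) fails. ✗
— 3 worlds.
For ~[]([][]~p & p):
s: []([][]~p & p) is T. ✗
t: []([][]~p & p) is T. ✗
u: []([][]~p & p) is T. ✗
v: []([][]~p & p) is T. ✗
w: []([][]~p & p) is T. ✗
x: []([][]~p & p) is T. ✗
— 0 worlds.

3 and 0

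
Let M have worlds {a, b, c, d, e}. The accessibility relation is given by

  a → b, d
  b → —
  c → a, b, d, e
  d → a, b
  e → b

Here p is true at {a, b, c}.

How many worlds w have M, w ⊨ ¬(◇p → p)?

2

a: ◇p → p is T. ✗
b: ◇p → p is T. ✗
c: ◇p → p is T. ✗
d: ◇p → p is F. ✓
e: ◇p → p is F. ✓
Satisfying worlds: {d, e}.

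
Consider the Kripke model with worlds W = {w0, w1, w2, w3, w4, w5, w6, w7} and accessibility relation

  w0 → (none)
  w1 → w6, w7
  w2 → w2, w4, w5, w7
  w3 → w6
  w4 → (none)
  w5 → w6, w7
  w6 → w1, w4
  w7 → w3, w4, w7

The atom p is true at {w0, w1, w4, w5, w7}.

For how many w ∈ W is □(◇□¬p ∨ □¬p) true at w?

w0: no successors, so □(◇□¬p ∨ □¬p) holds vacuously. ✓
w1: successors {w6, w7}; ◇□¬p ∨ □¬p there: w6:T, w7:T. ✓
w2: successors {w2, w4, w5, w7}; ◇□¬p ∨ □¬p there: w2:T, w4:T, w5:F, w7:T. ✗
w3: successors {w6}; ◇□¬p ∨ □¬p there: w6:T. ✓
w4: no successors, so □(◇□¬p ∨ □¬p) holds vacuously. ✓
w5: successors {w6, w7}; ◇□¬p ∨ □¬p there: w6:T, w7:T. ✓
w6: successors {w1, w4}; ◇□¬p ∨ □¬p there: w1:F, w4:T. ✗
w7: successors {w3, w4, w7}; ◇□¬p ∨ □¬p there: w3:T, w4:T, w7:T. ✓
Satisfying worlds: {w0, w1, w3, w4, w5, w7}.

6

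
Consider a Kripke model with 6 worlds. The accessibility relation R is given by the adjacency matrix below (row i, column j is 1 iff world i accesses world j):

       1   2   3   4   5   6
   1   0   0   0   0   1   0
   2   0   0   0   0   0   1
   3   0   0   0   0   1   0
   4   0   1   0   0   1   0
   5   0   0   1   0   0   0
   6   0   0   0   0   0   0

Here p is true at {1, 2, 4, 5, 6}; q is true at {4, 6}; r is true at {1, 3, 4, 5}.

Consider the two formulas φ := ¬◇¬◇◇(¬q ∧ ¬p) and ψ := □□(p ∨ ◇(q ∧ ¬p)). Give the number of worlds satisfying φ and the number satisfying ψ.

2 and 3

For ¬◇¬◇◇(¬q ∧ ¬p):
1: ◇¬◇◇(¬q ∧ ¬p) is T. ✗
2: ◇¬◇◇(¬q ∧ ¬p) is T. ✗
3: ◇¬◇◇(¬q ∧ ¬p) is T. ✗
4: ◇¬◇◇(¬q ∧ ¬p) is T. ✗
5: ◇¬◇◇(¬q ∧ ¬p) is F. ✓
6: ◇¬◇◇(¬q ∧ ¬p) is F. ✓
— 2 worlds.
For □□(p ∨ ◇(q ∧ ¬p)):
1: successors {5}; □(p ∨ ◇(q ∧ ¬p)) there: 5:F. ✗
2: successors {6}; □(p ∨ ◇(q ∧ ¬p)) there: 6:T. ✓
3: successors {5}; □(p ∨ ◇(q ∧ ¬p)) there: 5:F. ✗
4: successors {2, 5}; □(p ∨ ◇(q ∧ ¬p)) there: 2:T, 5:F. ✗
5: successors {3}; □(p ∨ ◇(q ∧ ¬p)) there: 3:T. ✓
6: no successors, so □□(p ∨ ◇(q ∧ ¬p)) holds vacuously. ✓
— 3 worlds.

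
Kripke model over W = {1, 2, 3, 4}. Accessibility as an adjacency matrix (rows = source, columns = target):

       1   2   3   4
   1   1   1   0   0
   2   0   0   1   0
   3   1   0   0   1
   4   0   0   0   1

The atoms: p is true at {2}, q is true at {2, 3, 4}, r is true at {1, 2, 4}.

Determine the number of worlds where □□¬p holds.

2

1: successors {1, 2}; □¬p there: 1:F, 2:T. ✗
2: successors {3}; □¬p there: 3:T. ✓
3: successors {1, 4}; □¬p there: 1:F, 4:T. ✗
4: successors {4}; □¬p there: 4:T. ✓
Satisfying worlds: {2, 4}.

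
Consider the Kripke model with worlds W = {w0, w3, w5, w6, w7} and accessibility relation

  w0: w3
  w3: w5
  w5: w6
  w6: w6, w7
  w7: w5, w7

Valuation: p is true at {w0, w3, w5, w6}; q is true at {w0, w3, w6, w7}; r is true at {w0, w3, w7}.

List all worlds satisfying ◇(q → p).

{w0, w3, w5, w6, w7}

w0: successors {w3}; q → p there: w3:T. ✓
w3: successors {w5}; q → p there: w5:T. ✓
w5: successors {w6}; q → p there: w6:T. ✓
w6: successors {w6, w7}; q → p there: w6:T, w7:F. ✓
w7: successors {w5, w7}; q → p there: w5:T, w7:F. ✓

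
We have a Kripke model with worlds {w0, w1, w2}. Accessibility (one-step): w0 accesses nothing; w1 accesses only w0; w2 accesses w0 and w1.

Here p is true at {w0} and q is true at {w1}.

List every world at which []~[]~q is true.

{w0}

w0: no successors, so []~[]~q holds vacuously. ✓
w1: successors {w0}; ~[]~q there: w0:F. ✗
w2: successors {w0, w1}; ~[]~q there: w0:F, w1:F. ✗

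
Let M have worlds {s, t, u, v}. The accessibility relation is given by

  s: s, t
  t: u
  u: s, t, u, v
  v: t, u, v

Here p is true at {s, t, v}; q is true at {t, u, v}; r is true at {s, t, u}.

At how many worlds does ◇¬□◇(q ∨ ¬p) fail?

s: successors {s, t}; ¬□◇(q ∨ ¬p) there: s:F, t:F. ✗
t: successors {u}; ¬□◇(q ∨ ¬p) there: u:F. ✗
u: successors {s, t, u, v}; ¬□◇(q ∨ ¬p) there: s:F, t:F, u:F, v:F. ✗
v: successors {t, u, v}; ¬□◇(q ∨ ¬p) there: t:F, u:F, v:F. ✗
Satisfying worlds: ∅.
So ◇¬□◇(q ∨ ¬p) fails at the other 4 worlds.

4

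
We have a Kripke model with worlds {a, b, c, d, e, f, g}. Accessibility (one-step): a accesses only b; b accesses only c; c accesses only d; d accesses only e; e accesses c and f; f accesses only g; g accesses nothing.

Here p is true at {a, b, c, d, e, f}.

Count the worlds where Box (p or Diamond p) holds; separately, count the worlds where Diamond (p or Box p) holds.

6 and 6

For Box (p or Diamond p):
a: successors {b}; p or Diamond p there: b:T. ✓
b: successors {c}; p or Diamond p there: c:T. ✓
c: successors {d}; p or Diamond p there: d:T. ✓
d: successors {e}; p or Diamond p there: e:T. ✓
e: successors {c, f}; p or Diamond p there: c:T, f:T. ✓
f: successors {g}; p or Diamond p there: g:F. ✗
g: no successors, so Box (p or Diamond p) holds vacuously. ✓
— 6 worlds.
For Diamond (p or Box p):
a: successors {b}; p or Box p there: b:T. ✓
b: successors {c}; p or Box p there: c:T. ✓
c: successors {d}; p or Box p there: d:T. ✓
d: successors {e}; p or Box p there: e:T. ✓
e: successors {c, f}; p or Box p there: c:T, f:T. ✓
f: successors {g}; p or Box p there: g:T. ✓
g: no successors, so Diamond (p or Box p) fails. ✗
— 6 worlds.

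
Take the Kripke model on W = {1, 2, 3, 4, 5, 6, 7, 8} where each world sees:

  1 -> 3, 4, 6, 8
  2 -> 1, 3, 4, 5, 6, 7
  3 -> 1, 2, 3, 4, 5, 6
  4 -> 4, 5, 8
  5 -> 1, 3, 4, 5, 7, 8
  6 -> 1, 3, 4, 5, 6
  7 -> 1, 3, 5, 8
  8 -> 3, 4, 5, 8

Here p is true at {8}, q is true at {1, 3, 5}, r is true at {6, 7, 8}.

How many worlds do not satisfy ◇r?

1: successors {3, 4, 6, 8}; r there: 3:F, 4:F, 6:T, 8:T. ✓
2: successors {1, 3, 4, 5, 6, 7}; r there: 1:F, 3:F, 4:F, 5:F, 6:T, 7:T. ✓
3: successors {1, 2, 3, 4, 5, 6}; r there: 1:F, 2:F, 3:F, 4:F, 5:F, 6:T. ✓
4: successors {4, 5, 8}; r there: 4:F, 5:F, 8:T. ✓
5: successors {1, 3, 4, 5, 7, 8}; r there: 1:F, 3:F, 4:F, 5:F, 7:T, 8:T. ✓
6: successors {1, 3, 4, 5, 6}; r there: 1:F, 3:F, 4:F, 5:F, 6:T. ✓
7: successors {1, 3, 5, 8}; r there: 1:F, 3:F, 5:F, 8:T. ✓
8: successors {3, 4, 5, 8}; r there: 3:F, 4:F, 5:F, 8:T. ✓
Satisfying worlds: {1, 2, 3, 4, 5, 6, 7, 8}.
So ◇r fails at the other 0 worlds.

0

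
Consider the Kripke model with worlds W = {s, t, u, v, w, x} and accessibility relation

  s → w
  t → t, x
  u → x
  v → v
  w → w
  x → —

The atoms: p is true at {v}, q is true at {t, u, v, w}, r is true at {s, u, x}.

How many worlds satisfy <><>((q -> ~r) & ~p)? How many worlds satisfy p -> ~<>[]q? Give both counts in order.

3 and 5

For <><>((q -> ~r) & ~p):
s: successors {w}; <>((q -> ~r) & ~p) there: w:T. ✓
t: successors {t, x}; <>((q -> ~r) & ~p) there: t:T, x:F. ✓
u: successors {x}; <>((q -> ~r) & ~p) there: x:F. ✗
v: successors {v}; <>((q -> ~r) & ~p) there: v:F. ✗
w: successors {w}; <>((q -> ~r) & ~p) there: w:T. ✓
x: no successors, so <><>((q -> ~r) & ~p) fails. ✗
— 3 worlds.
For p -> ~<>[]q:
s: p is F, ~<>[]q is F. ✓
t: p is F, ~<>[]q is F. ✓
u: p is F, ~<>[]q is F. ✓
v: p is T, ~<>[]q is F. ✗
w: p is F, ~<>[]q is F. ✓
x: p is F, ~<>[]q is T. ✓
— 5 worlds.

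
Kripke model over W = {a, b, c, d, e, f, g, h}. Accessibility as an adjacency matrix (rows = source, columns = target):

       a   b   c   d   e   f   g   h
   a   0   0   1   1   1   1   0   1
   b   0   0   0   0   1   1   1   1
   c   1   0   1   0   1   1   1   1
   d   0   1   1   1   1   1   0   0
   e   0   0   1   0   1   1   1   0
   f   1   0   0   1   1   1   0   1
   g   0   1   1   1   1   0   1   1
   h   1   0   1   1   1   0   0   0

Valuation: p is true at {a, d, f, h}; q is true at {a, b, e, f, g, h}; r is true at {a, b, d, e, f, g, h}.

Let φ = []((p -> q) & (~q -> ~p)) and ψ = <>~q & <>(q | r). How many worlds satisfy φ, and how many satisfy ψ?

For []((p -> q) & (~q -> ~p)):
a: successors {c, d, e, f, h}; (p -> q) & (~q -> ~p) there: c:T, d:F, e:T, f:T, h:T. ✗
b: successors {e, f, g, h}; (p -> q) & (~q -> ~p) there: e:T, f:T, g:T, h:T. ✓
c: successors {a, c, e, f, g, h}; (p -> q) & (~q -> ~p) there: a:T, c:T, e:T, f:T, g:T, h:T. ✓
d: successors {b, c, d, e, f}; (p -> q) & (~q -> ~p) there: b:T, c:T, d:F, e:T, f:T. ✗
e: successors {c, e, f, g}; (p -> q) & (~q -> ~p) there: c:T, e:T, f:T, g:T. ✓
f: successors {a, d, e, f, h}; (p -> q) & (~q -> ~p) there: a:T, d:F, e:T, f:T, h:T. ✗
g: successors {b, c, d, e, g, h}; (p -> q) & (~q -> ~p) there: b:T, c:T, d:F, e:T, g:T, h:T. ✗
h: successors {a, c, d, e}; (p -> q) & (~q -> ~p) there: a:T, c:T, d:F, e:T. ✗
— 3 worlds.
For <>~q & <>(q | r):
a: <>~q is T, <>(q | r) is T. ✓
b: <>~q is F, <>(q | r) is T. ✗
c: <>~q is T, <>(q | r) is T. ✓
d: <>~q is T, <>(q | r) is T. ✓
e: <>~q is T, <>(q | r) is T. ✓
f: <>~q is T, <>(q | r) is T. ✓
g: <>~q is T, <>(q | r) is T. ✓
h: <>~q is T, <>(q | r) is T. ✓
— 7 worlds.

3 and 7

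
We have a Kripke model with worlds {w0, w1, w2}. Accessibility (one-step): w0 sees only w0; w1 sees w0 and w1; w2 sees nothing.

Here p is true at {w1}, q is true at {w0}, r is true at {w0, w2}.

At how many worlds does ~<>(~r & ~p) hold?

w0: <>(~r & ~p) is F. ✓
w1: <>(~r & ~p) is F. ✓
w2: <>(~r & ~p) is F. ✓
Satisfying worlds: {w0, w1, w2}.

3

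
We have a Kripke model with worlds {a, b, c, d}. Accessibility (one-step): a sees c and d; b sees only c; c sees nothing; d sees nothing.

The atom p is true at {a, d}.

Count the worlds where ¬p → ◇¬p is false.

1

a: ¬p is F, ◇¬p is T. ✓
b: ¬p is T, ◇¬p is T. ✓
c: ¬p is T, ◇¬p is F. ✗
d: ¬p is F, ◇¬p is F. ✓
Satisfying worlds: {a, b, d}.
So ¬p → ◇¬p fails at the other 1 world.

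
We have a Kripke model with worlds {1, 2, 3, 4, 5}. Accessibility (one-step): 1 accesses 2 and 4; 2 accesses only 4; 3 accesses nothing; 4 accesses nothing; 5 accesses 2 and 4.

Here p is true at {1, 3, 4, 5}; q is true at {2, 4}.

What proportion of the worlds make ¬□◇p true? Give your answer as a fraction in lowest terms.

1: □◇p is F. ✓
2: □◇p is F. ✓
3: □◇p is T. ✗
4: □◇p is T. ✗
5: □◇p is F. ✓
That's 3 of 5 worlds, so 3/5.

3/5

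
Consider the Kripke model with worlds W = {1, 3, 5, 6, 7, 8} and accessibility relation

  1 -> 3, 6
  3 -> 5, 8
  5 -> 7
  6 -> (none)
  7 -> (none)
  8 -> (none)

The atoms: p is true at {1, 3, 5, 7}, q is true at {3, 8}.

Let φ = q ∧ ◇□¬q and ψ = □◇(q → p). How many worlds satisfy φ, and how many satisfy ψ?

For q ∧ ◇□¬q:
1: q is F, ◇□¬q is T. ✗
3: q is T, ◇□¬q is T. ✓
5: q is F, ◇□¬q is T. ✗
6: q is F, ◇□¬q is F. ✗
7: q is F, ◇□¬q is F. ✗
8: q is T, ◇□¬q is F. ✗
— 1 world.
For □◇(q → p):
1: successors {3, 6}; ◇(q → p) there: 3:T, 6:F. ✗
3: successors {5, 8}; ◇(q → p) there: 5:T, 8:F. ✗
5: successors {7}; ◇(q → p) there: 7:F. ✗
6: no successors, so □◇(q → p) holds vacuously. ✓
7: no successors, so □◇(q → p) holds vacuously. ✓
8: no successors, so □◇(q → p) holds vacuously. ✓
— 3 worlds.

1 and 3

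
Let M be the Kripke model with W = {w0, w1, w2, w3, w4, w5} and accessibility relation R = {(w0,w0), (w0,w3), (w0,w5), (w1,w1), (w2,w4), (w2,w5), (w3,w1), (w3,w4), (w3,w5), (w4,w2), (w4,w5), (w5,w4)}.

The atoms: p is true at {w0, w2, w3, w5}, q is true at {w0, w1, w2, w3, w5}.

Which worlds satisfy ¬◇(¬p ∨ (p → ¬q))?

w0: ◇(¬p ∨ (p → ¬q)) is F. ✓
w1: ◇(¬p ∨ (p → ¬q)) is T. ✗
w2: ◇(¬p ∨ (p → ¬q)) is T. ✗
w3: ◇(¬p ∨ (p → ¬q)) is T. ✗
w4: ◇(¬p ∨ (p → ¬q)) is F. ✓
w5: ◇(¬p ∨ (p → ¬q)) is T. ✗

{w0, w4}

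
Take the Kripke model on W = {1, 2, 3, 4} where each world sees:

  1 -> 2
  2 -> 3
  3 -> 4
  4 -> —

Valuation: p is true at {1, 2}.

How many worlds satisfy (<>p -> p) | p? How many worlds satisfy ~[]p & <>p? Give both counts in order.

For (<>p -> p) | p:
1: <>p -> p is T, p is T. ✓
2: <>p -> p is T, p is T. ✓
3: <>p -> p is T, p is F. ✓
4: <>p -> p is T, p is F. ✓
— 4 worlds.
For ~[]p & <>p:
1: ~[]p is F, <>p is T. ✗
2: ~[]p is T, <>p is F. ✗
3: ~[]p is T, <>p is F. ✗
4: ~[]p is F, <>p is F. ✗
— 0 worlds.

4 and 0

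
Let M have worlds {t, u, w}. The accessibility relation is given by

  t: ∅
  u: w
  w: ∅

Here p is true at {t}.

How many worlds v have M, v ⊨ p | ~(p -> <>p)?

1

t: p is T, ~(p -> <>p) is T. ✓
u: p is F, ~(p -> <>p) is F. ✗
w: p is F, ~(p -> <>p) is F. ✗
Satisfying worlds: {t}.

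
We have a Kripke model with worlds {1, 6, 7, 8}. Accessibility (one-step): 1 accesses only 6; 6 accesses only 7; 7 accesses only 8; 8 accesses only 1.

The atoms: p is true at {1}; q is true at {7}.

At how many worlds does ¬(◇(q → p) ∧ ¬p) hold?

1: ◇(q → p) ∧ ¬p is F. ✓
6: ◇(q → p) ∧ ¬p is F. ✓
7: ◇(q → p) ∧ ¬p is T. ✗
8: ◇(q → p) ∧ ¬p is T. ✗
Satisfying worlds: {1, 6}.

2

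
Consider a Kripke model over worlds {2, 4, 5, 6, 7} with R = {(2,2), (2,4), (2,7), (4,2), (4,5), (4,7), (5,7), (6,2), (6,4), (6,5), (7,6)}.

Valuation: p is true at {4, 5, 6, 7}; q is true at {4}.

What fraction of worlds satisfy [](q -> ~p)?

2: successors {2, 4, 7}; q -> ~p there: 2:T, 4:F, 7:T. ✗
4: successors {2, 5, 7}; q -> ~p there: 2:T, 5:T, 7:T. ✓
5: successors {7}; q -> ~p there: 7:T. ✓
6: successors {2, 4, 5}; q -> ~p there: 2:T, 4:F, 5:T. ✗
7: successors {6}; q -> ~p there: 6:T. ✓
That's 3 of 5 worlds, so 3/5.

3/5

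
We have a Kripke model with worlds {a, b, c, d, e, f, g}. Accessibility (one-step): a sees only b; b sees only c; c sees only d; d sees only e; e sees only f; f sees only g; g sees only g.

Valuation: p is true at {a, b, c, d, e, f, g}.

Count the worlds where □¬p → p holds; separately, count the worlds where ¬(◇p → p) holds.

For □¬p → p:
a: □¬p is F, p is T. ✓
b: □¬p is F, p is T. ✓
c: □¬p is F, p is T. ✓
d: □¬p is F, p is T. ✓
e: □¬p is F, p is T. ✓
f: □¬p is F, p is T. ✓
g: □¬p is F, p is T. ✓
— 7 worlds.
For ¬(◇p → p):
a: ◇p → p is T. ✗
b: ◇p → p is T. ✗
c: ◇p → p is T. ✗
d: ◇p → p is T. ✗
e: ◇p → p is T. ✗
f: ◇p → p is T. ✗
g: ◇p → p is T. ✗
— 0 worlds.

7 and 0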